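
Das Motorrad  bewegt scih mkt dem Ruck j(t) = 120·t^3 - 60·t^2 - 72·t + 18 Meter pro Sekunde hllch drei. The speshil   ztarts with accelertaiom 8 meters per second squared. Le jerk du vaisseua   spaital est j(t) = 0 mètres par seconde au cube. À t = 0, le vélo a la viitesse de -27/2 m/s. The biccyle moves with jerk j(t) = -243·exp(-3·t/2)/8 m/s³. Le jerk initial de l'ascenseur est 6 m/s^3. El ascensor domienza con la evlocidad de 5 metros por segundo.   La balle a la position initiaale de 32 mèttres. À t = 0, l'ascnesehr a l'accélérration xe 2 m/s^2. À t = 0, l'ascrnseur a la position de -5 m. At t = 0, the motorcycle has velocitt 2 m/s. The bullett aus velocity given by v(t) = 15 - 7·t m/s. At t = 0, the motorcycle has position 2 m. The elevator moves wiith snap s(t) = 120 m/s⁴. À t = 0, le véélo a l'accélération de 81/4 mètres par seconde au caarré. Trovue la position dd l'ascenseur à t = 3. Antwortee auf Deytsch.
Wir müssen unsere Gleichung für den Snap s(t) = 120 4-mal integrieren. Mit ∫s(t)dt und Anwendung von j(0) = 6, finden wir j(t) = 120·t + 6. Mit ∫j(t)dt und Anwendung von a(0) = 2, finden wir a(t) = 60·t^2 + 6·t + 2. Das Integral von der Beschleunigung, mit v(0) = 5, ergibt die Geschwindigkeit: v(t) = 20·t^3 + 3·t^2 + 2·t + 5. Das Integral von der Geschwindigkeit, mit x(0) = -5, ergibt die Position: x(t) = 5·t^4 + t^3 + t^2 + 5·t - 5. Aus der Gleichung für die Position x(t) = 5·t^4 + t^3 + t^2 + 5·t - 5, setzen wir t = 3 ein und erhalten x = 451.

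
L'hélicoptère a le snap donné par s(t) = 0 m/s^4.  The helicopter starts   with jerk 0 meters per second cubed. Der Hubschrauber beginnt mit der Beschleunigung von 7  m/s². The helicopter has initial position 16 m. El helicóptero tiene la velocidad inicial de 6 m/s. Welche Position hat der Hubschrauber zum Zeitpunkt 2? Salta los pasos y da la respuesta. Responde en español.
x(2) = 42.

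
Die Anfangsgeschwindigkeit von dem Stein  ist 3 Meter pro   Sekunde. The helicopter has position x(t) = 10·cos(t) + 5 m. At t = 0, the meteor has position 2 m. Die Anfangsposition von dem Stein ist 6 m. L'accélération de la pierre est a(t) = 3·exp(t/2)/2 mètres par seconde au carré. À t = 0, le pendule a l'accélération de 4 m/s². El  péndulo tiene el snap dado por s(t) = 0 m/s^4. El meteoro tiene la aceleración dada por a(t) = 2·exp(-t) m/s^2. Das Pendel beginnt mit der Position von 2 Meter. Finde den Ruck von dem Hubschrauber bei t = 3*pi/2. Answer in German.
Um dies zu lösen, müssen wir 3 Ableitungen unserer Gleichung für die Position x(t) = 10·cos(t) + 5 nehmen. Die Ableitung von der Position ergibt die Geschwindigkeit: v(t) = -10·sin(t). Durch Ableiten von der Geschwindigkeit erhalten wir die Beschleunigung: a(t) = -10·cos(t). Die Ableitung von der Beschleunigung ergibt den Ruck: j(t) = 10·sin(t). Aus der Gleichung für den Ruck j(t) = 10·sin(t), setzen wir t = 3*pi/2 ein und erhalten j = -10.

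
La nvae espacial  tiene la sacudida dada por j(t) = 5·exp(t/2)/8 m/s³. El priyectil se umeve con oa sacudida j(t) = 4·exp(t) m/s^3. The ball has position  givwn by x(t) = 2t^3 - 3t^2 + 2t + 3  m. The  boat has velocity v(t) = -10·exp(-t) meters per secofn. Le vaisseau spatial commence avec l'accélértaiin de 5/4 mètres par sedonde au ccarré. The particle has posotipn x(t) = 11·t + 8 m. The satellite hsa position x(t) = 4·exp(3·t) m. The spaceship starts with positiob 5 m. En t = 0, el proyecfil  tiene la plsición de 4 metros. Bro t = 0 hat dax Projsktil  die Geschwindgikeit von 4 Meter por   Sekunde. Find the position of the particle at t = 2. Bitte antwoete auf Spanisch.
Tenemos la posición x(t) = 11·t + 8. Sustituyendo t = 2: x(2) = 30.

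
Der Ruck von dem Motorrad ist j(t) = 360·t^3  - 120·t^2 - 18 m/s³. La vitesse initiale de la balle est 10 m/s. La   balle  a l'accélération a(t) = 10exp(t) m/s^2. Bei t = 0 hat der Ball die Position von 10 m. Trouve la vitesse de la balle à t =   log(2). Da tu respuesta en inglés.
To find the answer, we compute 1 integral of a(t) = 10·exp(t). The antiderivative of acceleration is velocity. Using v(0) = 10, we get v(t) = 10·exp(t). We have velocity v(t) = 10·exp(t). Substituting t = log(2): v(log(2)) = 20.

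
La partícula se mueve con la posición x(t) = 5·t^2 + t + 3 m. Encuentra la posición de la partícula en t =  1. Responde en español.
Tenemos la posición x(t) = 5·t^2 + t + 3. Sustituyendo t = 1: x(1) = 9.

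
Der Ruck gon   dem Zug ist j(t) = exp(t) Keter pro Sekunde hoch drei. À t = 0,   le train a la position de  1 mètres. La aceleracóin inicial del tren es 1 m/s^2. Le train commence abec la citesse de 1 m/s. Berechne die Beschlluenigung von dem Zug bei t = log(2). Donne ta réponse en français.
En partant du jerk j(t) = exp(t), nous prenons 1 primitive. L'intégrale du jerk, avec a(0) = 1, donne l'accélération: a(t) = exp(t). Nous avons l'accélération a(t) = exp(t). En substituant t = log(2): a(log(2)) = 2.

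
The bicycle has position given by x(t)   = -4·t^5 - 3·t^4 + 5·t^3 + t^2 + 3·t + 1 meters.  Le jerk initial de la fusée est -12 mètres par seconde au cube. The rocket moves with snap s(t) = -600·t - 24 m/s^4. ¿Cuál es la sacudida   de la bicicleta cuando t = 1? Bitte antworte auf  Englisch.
Starting from position x(t) = -4·t^5 - 3·t^4 + 5·t^3 + t^2 + 3·t + 1, we take 3 derivatives. Differentiating position, we get velocity: v(t) = -20·t^4 - 12·t^3 + 15·t^2 + 2·t + 3. Differentiating velocity, we get acceleration: a(t) = -80·t^3 - 36·t^2 + 30·t + 2. Taking d/dt of a(t), we find j(t) = -240·t^2 - 72·t + 30. From the given jerk equation j(t) = -240·t^2 - 72·t + 30, we substitute t = 1 to get j = -282.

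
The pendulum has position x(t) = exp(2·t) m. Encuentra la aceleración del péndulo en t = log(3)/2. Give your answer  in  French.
Pour résoudre ceci, nous devons prendre 2 dérivées de notre équation de la position x(t) = exp(2·t). En dérivant la position, nous obtenons la vitesse: v(t) = 2·exp(2·t). En dérivant la vitesse, nous obtenons l'accélération: a(t) = 4·exp(2·t). Nous avons l'accélération a(t) = 4·exp(2·t). En substituant t = log(3)/2: a(log(3)/2) = 12.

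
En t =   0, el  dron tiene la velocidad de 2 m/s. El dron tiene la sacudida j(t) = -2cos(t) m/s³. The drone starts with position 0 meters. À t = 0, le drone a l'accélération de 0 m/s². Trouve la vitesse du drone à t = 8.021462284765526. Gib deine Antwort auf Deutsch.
Ausgehend von dem Ruck j(t) = -2·cos(t), nehmen wir 2 Integrale. Die Stammfunktion von dem Ruck ist die Beschleunigung. Mit a(0) = 0 erhalten wir a(t) = -2·sin(t). Das Integral von der Beschleunigung, mit v(0) = 2, ergibt die Geschwindigkeit: v(t) = 2·cos(t). Wir haben die Geschwindigkeit v(t) = 2·cos(t). Durch Einsetzen von t = 8.021462284765526: v(8.021462284765526) = -0.333397565161434.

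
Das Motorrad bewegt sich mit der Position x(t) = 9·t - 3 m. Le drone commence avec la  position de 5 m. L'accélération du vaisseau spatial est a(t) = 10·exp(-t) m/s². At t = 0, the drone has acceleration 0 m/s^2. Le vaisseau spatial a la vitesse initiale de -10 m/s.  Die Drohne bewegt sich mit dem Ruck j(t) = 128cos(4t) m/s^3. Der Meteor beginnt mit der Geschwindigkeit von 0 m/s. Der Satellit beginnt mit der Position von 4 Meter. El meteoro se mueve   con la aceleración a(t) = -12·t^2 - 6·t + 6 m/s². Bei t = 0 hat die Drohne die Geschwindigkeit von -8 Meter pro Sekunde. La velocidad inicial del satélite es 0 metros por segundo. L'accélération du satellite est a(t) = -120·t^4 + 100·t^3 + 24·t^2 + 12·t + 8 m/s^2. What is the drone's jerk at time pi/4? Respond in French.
De l'équation du jerk j(t) = 128·cos(4·t), nous substituons t = pi/4 pour obtenir j = -128.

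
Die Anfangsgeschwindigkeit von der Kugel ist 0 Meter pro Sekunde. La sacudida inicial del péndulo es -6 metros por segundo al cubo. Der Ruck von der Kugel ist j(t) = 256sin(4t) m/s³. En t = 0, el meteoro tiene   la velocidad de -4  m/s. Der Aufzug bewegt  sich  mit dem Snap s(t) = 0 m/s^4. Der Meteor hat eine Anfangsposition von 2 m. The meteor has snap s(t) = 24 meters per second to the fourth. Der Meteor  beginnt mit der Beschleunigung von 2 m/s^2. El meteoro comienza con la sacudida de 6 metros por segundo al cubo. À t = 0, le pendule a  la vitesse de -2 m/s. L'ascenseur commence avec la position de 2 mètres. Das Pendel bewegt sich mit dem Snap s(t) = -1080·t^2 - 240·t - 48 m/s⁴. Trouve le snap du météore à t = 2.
Nous avons le snap s(t) = 24. En substituant t = 2: s(2) = 24.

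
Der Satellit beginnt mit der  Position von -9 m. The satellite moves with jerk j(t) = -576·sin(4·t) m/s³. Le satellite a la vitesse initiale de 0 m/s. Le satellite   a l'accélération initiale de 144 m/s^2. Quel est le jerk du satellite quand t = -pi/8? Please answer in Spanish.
Tenemos la sacudida j(t) = -576·sin(4·t). Sustituyendo t = -pi/8: j(-pi/8) = 576.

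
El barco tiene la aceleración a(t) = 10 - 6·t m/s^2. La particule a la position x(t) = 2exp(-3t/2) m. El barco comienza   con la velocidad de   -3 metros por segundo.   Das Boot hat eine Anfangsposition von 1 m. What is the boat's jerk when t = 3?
To solve this, we need to take 1 derivative of our acceleration equation a(t) = 10 - 6·t. The derivative of acceleration gives jerk: j(t) = -6. From the given jerk equation j(t) = -6, we substitute t = 3 to get j = -6.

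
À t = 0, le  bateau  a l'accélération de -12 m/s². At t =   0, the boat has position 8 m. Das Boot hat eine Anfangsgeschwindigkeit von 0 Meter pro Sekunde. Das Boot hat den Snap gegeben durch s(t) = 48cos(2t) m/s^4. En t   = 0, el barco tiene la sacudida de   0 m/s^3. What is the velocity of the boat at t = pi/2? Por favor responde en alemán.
Wir müssen die Stammfunktion unserer Gleichung für den Snap s(t) = 48·cos(2·t) 3-mal finden. Mit ∫s(t)dt und Anwendung von j(0) = 0, finden wir j(t) = 24·sin(2·t). Die Stammfunktion von dem Ruck ist die Beschleunigung. Mit a(0) = -12 erhalten wir a(t) = -12·cos(2·t). Die Stammfunktion von der Beschleunigung, mit v(0) = 0, ergibt die Geschwindigkeit: v(t) = -6·sin(2·t). Aus der Gleichung für die Geschwindigkeit v(t) = -6·sin(2·t), setzen wir t = pi/2 ein und erhalten v = 0.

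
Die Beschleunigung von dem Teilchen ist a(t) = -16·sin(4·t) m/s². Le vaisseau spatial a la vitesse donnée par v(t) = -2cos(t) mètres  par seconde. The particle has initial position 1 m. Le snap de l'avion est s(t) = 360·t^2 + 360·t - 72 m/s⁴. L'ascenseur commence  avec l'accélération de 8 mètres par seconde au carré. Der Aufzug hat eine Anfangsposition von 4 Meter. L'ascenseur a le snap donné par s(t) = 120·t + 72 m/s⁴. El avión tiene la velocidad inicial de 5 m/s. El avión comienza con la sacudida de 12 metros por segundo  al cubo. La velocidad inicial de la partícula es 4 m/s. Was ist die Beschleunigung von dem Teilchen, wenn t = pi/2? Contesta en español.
De la ecuación de la aceleración a(t) = -16·sin(4·t), sustituimos t = pi/2 para obtener a = 0.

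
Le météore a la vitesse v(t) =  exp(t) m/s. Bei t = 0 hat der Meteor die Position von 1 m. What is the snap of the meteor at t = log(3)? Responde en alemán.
Wir müssen unsere Gleichung für die Geschwindigkeit v(t) = exp(t) 3-mal ableiten. Mit d/dt von v(t) finden wir a(t) = exp(t). Durch Ableiten von der Beschleunigung erhalten wir den Ruck: j(t) = exp(t). Durch Ableiten von dem Ruck erhalten wir den Snap: s(t) = exp(t). Aus der Gleichung für den Snap s(t) = exp(t), setzen wir t = log(3) ein und erhalten s = 3.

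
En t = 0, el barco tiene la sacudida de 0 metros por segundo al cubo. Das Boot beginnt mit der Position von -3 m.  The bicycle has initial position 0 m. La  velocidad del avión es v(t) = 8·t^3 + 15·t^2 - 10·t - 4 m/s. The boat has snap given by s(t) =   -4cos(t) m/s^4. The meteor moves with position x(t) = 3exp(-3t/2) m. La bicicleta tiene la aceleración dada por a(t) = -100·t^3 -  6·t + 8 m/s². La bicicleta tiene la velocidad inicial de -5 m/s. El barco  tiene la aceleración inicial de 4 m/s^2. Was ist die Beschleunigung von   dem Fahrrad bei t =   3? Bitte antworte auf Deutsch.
Aus der Gleichung für die Beschleunigung a(t) = -100·t^3 - 6·t + 8, setzen wir t = 3 ein und erhalten a = -2710.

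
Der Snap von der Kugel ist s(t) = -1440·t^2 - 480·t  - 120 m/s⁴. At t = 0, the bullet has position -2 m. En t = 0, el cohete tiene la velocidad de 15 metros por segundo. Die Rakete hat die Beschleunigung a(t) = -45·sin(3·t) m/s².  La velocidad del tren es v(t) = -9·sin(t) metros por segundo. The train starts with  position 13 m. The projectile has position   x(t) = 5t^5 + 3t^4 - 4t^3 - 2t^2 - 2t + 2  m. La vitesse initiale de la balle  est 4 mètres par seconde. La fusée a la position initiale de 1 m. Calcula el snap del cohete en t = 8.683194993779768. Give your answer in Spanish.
Partiendo de la aceleración a(t) = -45·sin(3·t), tomamos 2 derivadas. La derivada de la aceleración da la sacudida: j(t) = -135·cos(3·t). Tomando d/dt de j(t), encontramos s(t) = 405·sin(3·t). Tenemos el snap s(t) = 405·sin(3·t). Sustituyendo t = 8.683194993779768: s(8.683194993779768) = 321.442644543168.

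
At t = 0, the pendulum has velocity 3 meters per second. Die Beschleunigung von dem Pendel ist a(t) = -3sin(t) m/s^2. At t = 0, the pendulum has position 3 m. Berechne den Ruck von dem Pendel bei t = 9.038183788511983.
Um dies zu lösen, müssen wir 1 Ableitung unserer Gleichung für die Beschleunigung a(t) = -3·sin(t) nehmen. Durch Ableiten von der Beschleunigung erhalten wir den Ruck: j(t) = -3·cos(t). Wir haben den Ruck j(t) = -3·cos(t). Durch Einsetzen von t = 9.038183788511983: j(9.038183788511983) = 2.77859564788292.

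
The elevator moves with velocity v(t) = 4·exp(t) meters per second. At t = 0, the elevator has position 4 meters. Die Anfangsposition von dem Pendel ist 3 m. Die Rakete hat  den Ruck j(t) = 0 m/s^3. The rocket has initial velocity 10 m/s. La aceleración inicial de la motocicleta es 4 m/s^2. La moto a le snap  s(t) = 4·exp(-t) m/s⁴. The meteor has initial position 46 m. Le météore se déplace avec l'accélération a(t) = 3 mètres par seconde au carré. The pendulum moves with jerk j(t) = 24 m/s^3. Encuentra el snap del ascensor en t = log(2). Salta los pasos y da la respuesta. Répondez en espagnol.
La respuesta es 8.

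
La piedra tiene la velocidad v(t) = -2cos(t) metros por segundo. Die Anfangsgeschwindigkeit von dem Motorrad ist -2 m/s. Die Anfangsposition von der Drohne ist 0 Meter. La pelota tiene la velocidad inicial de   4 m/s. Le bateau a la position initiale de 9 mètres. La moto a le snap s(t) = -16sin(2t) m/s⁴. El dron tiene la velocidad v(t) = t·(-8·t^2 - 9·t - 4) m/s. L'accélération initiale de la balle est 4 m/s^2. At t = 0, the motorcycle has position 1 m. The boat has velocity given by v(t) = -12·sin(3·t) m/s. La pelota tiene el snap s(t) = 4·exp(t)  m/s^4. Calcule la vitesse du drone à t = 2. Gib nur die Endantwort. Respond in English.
At t = 2, v = -108.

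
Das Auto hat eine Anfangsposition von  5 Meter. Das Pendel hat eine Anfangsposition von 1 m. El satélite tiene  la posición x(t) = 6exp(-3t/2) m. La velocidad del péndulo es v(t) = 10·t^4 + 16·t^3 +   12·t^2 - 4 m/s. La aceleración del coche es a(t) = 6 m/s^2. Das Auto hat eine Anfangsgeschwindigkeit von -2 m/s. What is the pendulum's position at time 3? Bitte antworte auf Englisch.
We must find the antiderivative of our velocity equation v(t) = 10·t^4 + 16·t^3 + 12·t^2 - 4 1 time. Taking ∫v(t)dt and applying x(0) = 1, we find x(t) = 2·t^5 + 4·t^4 + 4·t^3 - 4·t + 1. From the given position equation x(t) = 2·t^5 + 4·t^4 + 4·t^3 - 4·t + 1, we substitute t = 3 to get x = 907.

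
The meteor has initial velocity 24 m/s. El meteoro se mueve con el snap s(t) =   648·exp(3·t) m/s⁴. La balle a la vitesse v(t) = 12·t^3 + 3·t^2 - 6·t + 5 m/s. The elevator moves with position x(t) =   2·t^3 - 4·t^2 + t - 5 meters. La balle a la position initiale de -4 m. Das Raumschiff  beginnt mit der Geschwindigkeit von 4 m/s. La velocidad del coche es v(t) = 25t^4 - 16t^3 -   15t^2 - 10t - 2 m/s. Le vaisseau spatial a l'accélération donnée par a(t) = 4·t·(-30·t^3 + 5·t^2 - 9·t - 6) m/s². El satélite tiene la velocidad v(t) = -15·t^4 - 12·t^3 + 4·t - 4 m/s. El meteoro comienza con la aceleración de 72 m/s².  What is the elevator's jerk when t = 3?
Starting from position x(t) = 2·t^3 - 4·t^2 + t - 5, we take 3 derivatives. The derivative of position gives velocity: v(t) = 6·t^2 - 8·t + 1. Taking d/dt of v(t), we find a(t) = 12·t - 8. Taking d/dt of a(t), we find j(t) = 12. Using j(t) = 12 and substituting t = 3, we find j = 12.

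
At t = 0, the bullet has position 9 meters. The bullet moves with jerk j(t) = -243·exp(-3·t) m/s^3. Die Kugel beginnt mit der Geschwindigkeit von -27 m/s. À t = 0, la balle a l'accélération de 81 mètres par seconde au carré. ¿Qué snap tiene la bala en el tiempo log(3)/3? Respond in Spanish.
Partiendo de la sacudida j(t) = -243·exp(-3·t), tomamos 1 derivada. La derivada de la sacudida da el snap: s(t) = 729·exp(-3·t). Usando s(t) = 729·exp(-3·t) y sustituyendo t = log(3)/3, encontramos s = 243.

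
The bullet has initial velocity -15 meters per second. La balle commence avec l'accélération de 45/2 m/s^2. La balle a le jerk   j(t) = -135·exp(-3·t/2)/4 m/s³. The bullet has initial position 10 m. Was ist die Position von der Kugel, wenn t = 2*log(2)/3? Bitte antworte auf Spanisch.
Necesitamos integrar nuestra ecuación de la sacudida j(t) = -135·exp(-3·t/2)/4 3 veces. Integrando la sacudida y usando la condición inicial a(0) = 45/2, obtenemos a(t) = 45·exp(-3·t/2)/2. La antiderivada de la aceleración es la velocidad. Usando v(0) = -15, obtenemos v(t) = -15·exp(-3·t/2). Tomando ∫v(t)dt y aplicando x(0) = 10, encontramos x(t) = 10·exp(-3·t/2). Tenemos la posición x(t) = 10·exp(-3·t/2). Sustituyendo t = 2*log(2)/3: x(2*log(2)/3) = 5.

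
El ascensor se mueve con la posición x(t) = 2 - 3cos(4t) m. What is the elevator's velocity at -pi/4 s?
We must differentiate our position equation x(t) = 2 - 3·cos(4·t) 1 time. The derivative of position gives velocity: v(t) = 12·sin(4·t). Using v(t) = 12·sin(4·t) and substituting t = -pi/4, we find v = 0.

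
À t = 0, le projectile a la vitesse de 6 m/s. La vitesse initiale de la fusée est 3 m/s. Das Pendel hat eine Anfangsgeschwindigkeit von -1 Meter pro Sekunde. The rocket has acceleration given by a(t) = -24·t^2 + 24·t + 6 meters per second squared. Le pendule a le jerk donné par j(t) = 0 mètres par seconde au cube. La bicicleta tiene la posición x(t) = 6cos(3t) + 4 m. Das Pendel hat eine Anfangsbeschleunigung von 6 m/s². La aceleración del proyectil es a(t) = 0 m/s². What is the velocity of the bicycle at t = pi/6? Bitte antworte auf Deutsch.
Ausgehend von der Position x(t) = 6·cos(3·t) + 4, nehmen wir 1 Ableitung. Durch Ableiten von der Position erhalten wir die Geschwindigkeit: v(t) = -18·sin(3·t). Mit v(t) = -18·sin(3·t) und Einsetzen von t = pi/6, finden wir v = -18.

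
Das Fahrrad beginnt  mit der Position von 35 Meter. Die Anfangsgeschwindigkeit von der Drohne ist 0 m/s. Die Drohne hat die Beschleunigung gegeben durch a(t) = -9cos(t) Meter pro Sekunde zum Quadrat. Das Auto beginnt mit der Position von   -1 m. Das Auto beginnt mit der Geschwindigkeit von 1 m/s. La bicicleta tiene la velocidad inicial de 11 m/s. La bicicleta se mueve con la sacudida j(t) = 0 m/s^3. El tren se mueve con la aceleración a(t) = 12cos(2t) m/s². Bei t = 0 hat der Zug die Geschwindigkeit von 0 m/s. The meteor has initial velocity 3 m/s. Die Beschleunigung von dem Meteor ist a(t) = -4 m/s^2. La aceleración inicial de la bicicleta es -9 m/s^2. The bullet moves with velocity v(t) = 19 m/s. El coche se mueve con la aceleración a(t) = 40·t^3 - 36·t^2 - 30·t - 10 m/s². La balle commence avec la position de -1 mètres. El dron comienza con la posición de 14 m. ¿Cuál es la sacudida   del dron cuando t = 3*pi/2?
Para resolver esto, necesitamos tomar 1 derivada de nuestra ecuación de la aceleración a(t) = -9·cos(t). Derivando la aceleración, obtenemos la sacudida: j(t) = 9·sin(t). Tenemos la sacudida j(t) = 9·sin(t). Sustituyendo t = 3*pi/2: j(3*pi/2) = -9.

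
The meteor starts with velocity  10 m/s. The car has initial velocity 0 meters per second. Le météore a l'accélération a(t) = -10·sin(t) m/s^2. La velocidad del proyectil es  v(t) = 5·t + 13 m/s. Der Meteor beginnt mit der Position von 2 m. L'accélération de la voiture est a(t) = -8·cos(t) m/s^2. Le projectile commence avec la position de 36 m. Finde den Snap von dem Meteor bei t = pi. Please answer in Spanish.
Partiendo de la aceleración a(t) = -10·sin(t), tomamos 2 derivadas. Derivando la aceleración, obtenemos la sacudida: j(t) = -10·cos(t). Derivando la sacudida, obtenemos el snap: s(t) = 10·sin(t). Usando s(t) = 10·sin(t) y sustituyendo t = pi, encontramos s = 0.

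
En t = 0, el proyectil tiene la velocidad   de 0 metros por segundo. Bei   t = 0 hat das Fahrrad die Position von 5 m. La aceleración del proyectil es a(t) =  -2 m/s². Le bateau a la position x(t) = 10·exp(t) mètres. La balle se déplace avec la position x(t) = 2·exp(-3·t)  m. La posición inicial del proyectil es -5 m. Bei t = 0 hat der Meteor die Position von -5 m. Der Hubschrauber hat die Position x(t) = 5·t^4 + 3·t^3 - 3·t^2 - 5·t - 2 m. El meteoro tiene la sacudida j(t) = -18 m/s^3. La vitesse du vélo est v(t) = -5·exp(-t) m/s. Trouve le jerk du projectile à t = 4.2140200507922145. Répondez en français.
Nous devons dériver notre équation de l'accélération a(t) = -2 1 fois. En prenant d/dt de a(t), nous trouvons j(t) = 0. De l'équation du jerk j(t) = 0, nous substituons t = 4.2140200507922145 pour obtenir j = 0.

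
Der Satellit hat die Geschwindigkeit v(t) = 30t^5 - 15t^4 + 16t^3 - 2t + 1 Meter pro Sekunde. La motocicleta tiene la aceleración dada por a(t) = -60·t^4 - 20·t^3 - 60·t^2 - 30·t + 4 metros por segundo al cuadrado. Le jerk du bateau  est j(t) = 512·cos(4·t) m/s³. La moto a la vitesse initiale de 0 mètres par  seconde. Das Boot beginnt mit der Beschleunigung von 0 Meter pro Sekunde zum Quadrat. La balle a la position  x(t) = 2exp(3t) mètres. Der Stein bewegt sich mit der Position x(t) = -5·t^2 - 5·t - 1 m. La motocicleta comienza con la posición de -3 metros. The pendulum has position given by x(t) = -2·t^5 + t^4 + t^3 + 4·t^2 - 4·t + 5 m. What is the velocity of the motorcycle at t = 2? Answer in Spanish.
Necesitamos integrar nuestra ecuación de la aceleración a(t) = -60·t^4 - 20·t^3 - 60·t^2 - 30·t + 4 1 vez. Tomando ∫a(t)dt y aplicando v(0) = 0, encontramos v(t) = t·(-12·t^4 - 5·t^3 - 20·t^2 - 15·t + 4). Tenemos la velocidad v(t) = t·(-12·t^4 - 5·t^3 - 20·t^2 - 15·t + 4). Sustituyendo t = 2: v(2) = -676.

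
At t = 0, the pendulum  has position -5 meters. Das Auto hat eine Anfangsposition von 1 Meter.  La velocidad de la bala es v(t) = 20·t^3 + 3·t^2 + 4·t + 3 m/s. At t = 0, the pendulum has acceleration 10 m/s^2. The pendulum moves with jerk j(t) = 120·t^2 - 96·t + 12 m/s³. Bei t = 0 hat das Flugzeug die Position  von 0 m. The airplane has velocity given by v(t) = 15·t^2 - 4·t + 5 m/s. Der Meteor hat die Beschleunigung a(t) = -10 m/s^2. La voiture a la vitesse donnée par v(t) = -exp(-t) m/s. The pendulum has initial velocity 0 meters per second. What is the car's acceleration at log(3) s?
Starting from velocity v(t) = -exp(-t), we take 1 derivative. Taking d/dt of v(t), we find a(t) = exp(-t). We have acceleration a(t) = exp(-t). Substituting t = log(3): a(log(3)) = 1/3.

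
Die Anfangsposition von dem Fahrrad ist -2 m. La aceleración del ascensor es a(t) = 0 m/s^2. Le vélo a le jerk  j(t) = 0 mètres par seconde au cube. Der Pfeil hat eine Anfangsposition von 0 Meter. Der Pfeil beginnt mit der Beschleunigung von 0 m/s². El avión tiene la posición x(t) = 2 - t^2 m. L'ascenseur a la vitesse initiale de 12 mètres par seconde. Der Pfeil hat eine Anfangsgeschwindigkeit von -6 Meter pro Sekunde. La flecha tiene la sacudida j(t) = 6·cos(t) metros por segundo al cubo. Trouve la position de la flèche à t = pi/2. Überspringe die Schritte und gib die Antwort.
x(pi/2) = -6.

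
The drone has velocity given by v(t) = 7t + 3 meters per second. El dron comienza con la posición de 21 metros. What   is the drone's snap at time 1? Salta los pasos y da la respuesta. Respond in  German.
Der Snap bei t = 1 ist s = 0.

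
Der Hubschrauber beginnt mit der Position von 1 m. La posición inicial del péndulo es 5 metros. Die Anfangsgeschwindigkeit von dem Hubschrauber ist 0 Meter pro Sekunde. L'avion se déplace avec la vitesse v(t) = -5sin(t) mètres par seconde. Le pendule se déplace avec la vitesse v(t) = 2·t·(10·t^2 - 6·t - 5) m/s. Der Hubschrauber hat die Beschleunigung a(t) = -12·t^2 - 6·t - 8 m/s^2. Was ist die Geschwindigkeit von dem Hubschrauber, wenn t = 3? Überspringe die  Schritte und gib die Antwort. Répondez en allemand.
v(3) = -159.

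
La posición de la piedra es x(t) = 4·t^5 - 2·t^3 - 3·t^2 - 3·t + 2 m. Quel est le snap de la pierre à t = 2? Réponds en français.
En partant de la position x(t) = 4·t^5 - 2·t^3 - 3·t^2 - 3·t + 2, nous prenons 4 dérivées. En dérivant la position, nous obtenons la vitesse: v(t) = 20·t^4 - 6·t^2 - 6·t - 3. En dérivant la vitesse, nous obtenons l'accélération: a(t) = 80·t^3 - 12·t - 6. En prenant d/dt de a(t), nous trouvons j(t) = 240·t^2 - 12. La dérivée du jerk donne le snap: s(t) = 480·t. De l'équation du snap s(t) = 480·t, nous substituons t = 2 pour obtenir s = 960.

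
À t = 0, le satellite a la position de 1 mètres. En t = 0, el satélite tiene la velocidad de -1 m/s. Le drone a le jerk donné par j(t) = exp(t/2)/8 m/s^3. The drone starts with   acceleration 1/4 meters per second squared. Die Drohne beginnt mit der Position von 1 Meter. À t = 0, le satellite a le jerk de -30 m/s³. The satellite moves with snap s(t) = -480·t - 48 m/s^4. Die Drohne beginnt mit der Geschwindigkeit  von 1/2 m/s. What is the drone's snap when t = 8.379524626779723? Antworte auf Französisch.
Pour résoudre ceci, nous devons prendre 1 dérivée de notre équation du jerk j(t) = exp(t/2)/8. La dérivée du jerk donne le snap: s(t) = exp(t/2)/16. De l'équation du snap s(t) = exp(t/2)/16, nous substituons t = 8.379524626779723 pour obtenir s = 4.12544375574145.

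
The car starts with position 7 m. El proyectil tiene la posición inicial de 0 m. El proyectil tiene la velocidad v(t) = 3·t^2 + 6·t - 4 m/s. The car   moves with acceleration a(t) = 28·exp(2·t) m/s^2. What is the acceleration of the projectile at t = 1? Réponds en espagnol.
Debemos derivar nuestra ecuación de la velocidad v(t) = 3·t^2 + 6·t - 4 1 vez. Tomando d/dt de v(t), encontramos a(t) = 6·t + 6. Tenemos la aceleración a(t) = 6·t + 6. Sustituyendo t = 1: a(1) = 12.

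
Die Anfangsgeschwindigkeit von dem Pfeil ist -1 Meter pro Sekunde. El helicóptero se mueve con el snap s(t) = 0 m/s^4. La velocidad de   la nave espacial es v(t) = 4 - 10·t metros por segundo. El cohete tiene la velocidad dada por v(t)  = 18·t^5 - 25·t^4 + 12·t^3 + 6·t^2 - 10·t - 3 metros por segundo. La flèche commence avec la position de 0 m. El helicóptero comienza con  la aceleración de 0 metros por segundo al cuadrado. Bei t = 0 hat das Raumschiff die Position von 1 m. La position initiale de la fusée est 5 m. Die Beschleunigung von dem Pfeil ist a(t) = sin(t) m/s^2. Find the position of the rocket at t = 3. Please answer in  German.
Wir müssen unsere Gleichung für die Geschwindigkeit v(t) = 18·t^5 - 25·t^4 + 12·t^3 + 6·t^2 - 10·t - 3 1-mal integrieren. Mit ∫v(t)dt und Anwendung von x(0) = 5, finden wir x(t) = 3·t^6 - 5·t^5 + 3·t^4 + 2·t^3 - 5·t^2 - 3·t + 5. Aus der Gleichung für die Position x(t) = 3·t^6 - 5·t^5 + 3·t^4 + 2·t^3 - 5·t^2 - 3·t + 5, setzen wir t = 3 ein und erhalten x = 1220.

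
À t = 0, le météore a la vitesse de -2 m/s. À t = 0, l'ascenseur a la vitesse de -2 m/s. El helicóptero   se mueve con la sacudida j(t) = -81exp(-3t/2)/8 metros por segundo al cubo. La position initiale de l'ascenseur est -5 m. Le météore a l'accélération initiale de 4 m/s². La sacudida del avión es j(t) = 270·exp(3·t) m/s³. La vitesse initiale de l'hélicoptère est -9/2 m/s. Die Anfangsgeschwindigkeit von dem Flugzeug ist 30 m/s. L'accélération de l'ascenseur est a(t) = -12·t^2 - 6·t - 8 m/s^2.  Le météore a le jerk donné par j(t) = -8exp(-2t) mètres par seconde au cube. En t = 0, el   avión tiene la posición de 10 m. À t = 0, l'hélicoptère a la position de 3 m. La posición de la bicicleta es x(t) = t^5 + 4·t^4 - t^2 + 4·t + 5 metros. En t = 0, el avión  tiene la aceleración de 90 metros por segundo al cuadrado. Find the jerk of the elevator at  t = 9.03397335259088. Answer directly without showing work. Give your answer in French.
Le jerk à t = 9.03397335259088 est j = -222.815360462181.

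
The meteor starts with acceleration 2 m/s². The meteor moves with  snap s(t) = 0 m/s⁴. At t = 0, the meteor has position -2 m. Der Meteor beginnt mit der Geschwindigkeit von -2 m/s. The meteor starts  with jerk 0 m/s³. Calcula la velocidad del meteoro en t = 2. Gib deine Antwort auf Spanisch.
Partiendo del snap s(t) = 0, tomamos 3 antiderivadas. Tomando ∫s(t)dt y aplicando j(0) = 0, encontramos j(t) = 0. La antiderivada de la sacudida, con a(0) = 2, da la aceleración: a(t) = 2. Integrando la aceleración y usando la condición inicial v(0) = -2, obtenemos v(t) = 2·t - 2. Tenemos la velocidad v(t) = 2·t - 2. Sustituyendo t = 2: v(2) = 2.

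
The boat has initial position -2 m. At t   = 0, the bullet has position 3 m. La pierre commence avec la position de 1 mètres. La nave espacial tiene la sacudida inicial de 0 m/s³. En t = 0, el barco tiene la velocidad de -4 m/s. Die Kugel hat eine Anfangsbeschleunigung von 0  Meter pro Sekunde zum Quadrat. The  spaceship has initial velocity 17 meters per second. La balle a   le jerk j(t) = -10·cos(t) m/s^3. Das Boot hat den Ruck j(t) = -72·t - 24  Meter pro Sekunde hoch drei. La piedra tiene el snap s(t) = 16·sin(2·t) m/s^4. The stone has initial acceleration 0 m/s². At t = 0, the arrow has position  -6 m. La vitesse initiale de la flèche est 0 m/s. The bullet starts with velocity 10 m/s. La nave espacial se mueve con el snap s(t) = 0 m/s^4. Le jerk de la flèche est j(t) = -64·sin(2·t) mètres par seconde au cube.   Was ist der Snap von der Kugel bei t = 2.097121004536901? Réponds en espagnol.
Para resolver esto, necesitamos tomar 1 derivada de nuestra ecuación de la sacudida j(t) = -10·cos(t). Tomando d/dt de j(t), encontramos s(t) = 10·sin(t). Tenemos el snap s(t) = 10·sin(t). Sustituyendo t = 2.097121004536901: s(2.097121004536901) = 8.64659236883205.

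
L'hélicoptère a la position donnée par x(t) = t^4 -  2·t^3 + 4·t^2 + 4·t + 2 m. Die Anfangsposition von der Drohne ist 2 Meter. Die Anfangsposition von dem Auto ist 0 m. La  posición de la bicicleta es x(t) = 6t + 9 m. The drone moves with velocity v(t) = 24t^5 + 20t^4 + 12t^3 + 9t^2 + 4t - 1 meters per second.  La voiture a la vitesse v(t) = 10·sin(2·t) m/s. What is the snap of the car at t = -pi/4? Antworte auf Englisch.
Starting from velocity v(t) = 10·sin(2·t), we take 3 derivatives. Differentiating velocity, we get acceleration: a(t) = 20·cos(2·t). Differentiating acceleration, we get jerk: j(t) = -40·sin(2·t). The derivative of jerk gives snap: s(t) = -80·cos(2·t). Using s(t) = -80·cos(2·t) and substituting t = -pi/4, we find s = 0.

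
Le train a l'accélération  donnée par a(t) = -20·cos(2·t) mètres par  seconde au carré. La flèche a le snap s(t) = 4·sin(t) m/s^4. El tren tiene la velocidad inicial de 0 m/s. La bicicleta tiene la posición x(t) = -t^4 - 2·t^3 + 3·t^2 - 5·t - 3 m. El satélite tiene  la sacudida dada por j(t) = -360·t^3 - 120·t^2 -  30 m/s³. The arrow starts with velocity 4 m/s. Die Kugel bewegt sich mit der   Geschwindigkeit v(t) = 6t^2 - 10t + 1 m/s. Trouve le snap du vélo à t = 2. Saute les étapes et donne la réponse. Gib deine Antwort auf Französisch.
À t = 2, s = -24.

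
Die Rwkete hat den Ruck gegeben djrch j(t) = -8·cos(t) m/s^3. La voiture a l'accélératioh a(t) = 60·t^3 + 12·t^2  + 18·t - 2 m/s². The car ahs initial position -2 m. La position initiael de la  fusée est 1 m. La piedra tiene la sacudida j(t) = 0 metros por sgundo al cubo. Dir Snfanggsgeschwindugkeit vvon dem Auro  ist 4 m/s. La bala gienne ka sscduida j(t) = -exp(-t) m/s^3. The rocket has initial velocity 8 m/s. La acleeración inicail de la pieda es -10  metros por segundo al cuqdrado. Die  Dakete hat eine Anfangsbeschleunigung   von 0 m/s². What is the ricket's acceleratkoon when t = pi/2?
We need to integrate our jerk equation j(t) = -8·cos(t) 1 time. The antiderivative of jerk is acceleration. Using a(0) = 0, we get a(t) = -8·sin(t). Using a(t) = -8·sin(t) and substituting t = pi/2, we find a = -8.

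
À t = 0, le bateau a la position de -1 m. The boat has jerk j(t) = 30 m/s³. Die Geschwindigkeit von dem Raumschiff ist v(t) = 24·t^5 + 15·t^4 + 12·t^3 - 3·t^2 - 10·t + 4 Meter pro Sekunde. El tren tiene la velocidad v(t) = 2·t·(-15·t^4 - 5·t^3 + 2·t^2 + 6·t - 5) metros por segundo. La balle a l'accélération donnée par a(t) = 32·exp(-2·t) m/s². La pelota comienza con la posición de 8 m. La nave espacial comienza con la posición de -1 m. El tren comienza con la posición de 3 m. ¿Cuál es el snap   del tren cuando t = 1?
Partiendo de la velocidad v(t) = 2·t·(-15·t^4 - 5·t^3 + 2·t^2 + 6·t - 5), tomamos 3 derivadas. Tomando d/dt de v(t), encontramos a(t) = -30·t^4 - 10·t^3 + 4·t^2 + 2·t·(-60·t^3 - 15·t^2 + 4·t + 6) + 12·t - 10. Derivando la aceleración, obtenemos la sacudida: j(t) = -240·t^3 - 60·t^2 + 2·t·(-180·t^2 - 30·t + 4) + 16·t + 24. La derivada de la sacudida da el snap: s(t) = -1080·t^2 + 2·t·(-360·t - 30) - 180·t + 24. Tenemos el snap s(t) = -1080·t^2 + 2·t·(-360·t - 30) - 180·t + 24. Sustituyendo t = 1: s(1) = -2016.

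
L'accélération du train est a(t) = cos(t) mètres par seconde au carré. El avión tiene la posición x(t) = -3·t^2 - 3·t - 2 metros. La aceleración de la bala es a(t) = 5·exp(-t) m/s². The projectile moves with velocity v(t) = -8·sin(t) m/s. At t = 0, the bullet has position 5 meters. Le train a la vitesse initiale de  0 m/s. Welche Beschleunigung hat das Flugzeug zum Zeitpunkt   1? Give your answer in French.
Nous devons dériver notre équation de la position x(t) = -3·t^2 - 3·t - 2 2 fois. La dérivée de la position donne la vitesse: v(t) = -6·t - 3. En prenant d/dt de v(t), nous trouvons a(t) = -6. Nous avons l'accélération a(t) = -6. En substituant t = 1: a(1) = -6.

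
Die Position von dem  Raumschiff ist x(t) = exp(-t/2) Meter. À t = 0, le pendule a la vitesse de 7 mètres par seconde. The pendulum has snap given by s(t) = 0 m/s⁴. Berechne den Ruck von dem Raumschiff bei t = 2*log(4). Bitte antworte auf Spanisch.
Debemos derivar nuestra ecuación de la posición x(t) = exp(-t/2) 3 veces. La derivada de la posición da la velocidad: v(t) = -exp(-t/2)/2. Derivando la velocidad, obtenemos la aceleración: a(t) = exp(-t/2)/4. La derivada de la aceleración da la sacudida: j(t) = -exp(-t/2)/8. Usando j(t) = -exp(-t/2)/8 y sustituyendo t = 2*log(4), encontramos j = -1/32.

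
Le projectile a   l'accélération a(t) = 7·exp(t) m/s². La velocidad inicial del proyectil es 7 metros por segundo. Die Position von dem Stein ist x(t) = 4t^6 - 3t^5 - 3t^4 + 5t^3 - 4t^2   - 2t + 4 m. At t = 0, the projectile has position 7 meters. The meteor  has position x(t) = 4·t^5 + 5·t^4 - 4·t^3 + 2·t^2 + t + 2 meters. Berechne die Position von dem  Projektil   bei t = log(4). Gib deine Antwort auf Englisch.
To find the answer, we compute 2 integrals of a(t) = 7·exp(t). Finding the integral of a(t) and using v(0) = 7: v(t) = 7·exp(t). The antiderivative of velocity is position. Using x(0) = 7, we get x(t) = 7·exp(t). Using x(t) = 7·exp(t) and substituting t = log(4), we find x = 28.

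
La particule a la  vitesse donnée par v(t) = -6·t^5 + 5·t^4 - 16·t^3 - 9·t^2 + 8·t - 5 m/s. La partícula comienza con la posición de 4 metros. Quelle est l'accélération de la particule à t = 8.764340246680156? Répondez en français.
En partant de la vitesse v(t) = -6·t^5 + 5·t^4 - 16·t^3 - 9·t^2 + 8·t - 5, nous prenons 1 dérivée. En dérivant la vitesse, nous obtenons l'accélération: a(t) = -30·t^4 + 20·t^3 - 48·t^2 - 18·t + 8. Nous avons l'accélération a(t) = -30·t^4 + 20·t^3 - 48·t^2 - 18·t + 8. En substituant t = 8.764340246680156: a(8.764340246680156) = -167382.543464498.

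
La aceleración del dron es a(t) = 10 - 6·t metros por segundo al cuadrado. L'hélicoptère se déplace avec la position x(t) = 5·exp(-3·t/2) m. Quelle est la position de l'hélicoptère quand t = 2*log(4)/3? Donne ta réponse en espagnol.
Usando x(t) = 5·exp(-3·t/2) y sustituyendo t = 2*log(4)/3, encontramos x = 5/4.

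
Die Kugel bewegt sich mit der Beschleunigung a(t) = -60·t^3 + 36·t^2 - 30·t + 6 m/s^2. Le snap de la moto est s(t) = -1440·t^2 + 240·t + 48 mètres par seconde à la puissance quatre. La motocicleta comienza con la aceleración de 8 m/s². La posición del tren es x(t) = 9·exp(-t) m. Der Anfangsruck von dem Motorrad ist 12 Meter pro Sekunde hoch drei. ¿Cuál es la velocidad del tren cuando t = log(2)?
Debemos derivar nuestra ecuación de la posición x(t) = 9·exp(-t) 1 vez. Derivando la posición, obtenemos la velocidad: v(t) = -9·exp(-t). Usando v(t) = -9·exp(-t) y sustituyendo t = log(2), encontramos v = -9/2.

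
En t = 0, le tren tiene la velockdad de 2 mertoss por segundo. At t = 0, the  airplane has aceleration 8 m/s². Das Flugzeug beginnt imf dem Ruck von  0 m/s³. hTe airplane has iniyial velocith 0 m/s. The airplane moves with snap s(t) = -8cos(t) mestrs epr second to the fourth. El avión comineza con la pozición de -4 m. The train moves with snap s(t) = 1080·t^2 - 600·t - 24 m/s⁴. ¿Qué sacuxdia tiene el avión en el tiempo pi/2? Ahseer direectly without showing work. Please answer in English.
The answer is -8.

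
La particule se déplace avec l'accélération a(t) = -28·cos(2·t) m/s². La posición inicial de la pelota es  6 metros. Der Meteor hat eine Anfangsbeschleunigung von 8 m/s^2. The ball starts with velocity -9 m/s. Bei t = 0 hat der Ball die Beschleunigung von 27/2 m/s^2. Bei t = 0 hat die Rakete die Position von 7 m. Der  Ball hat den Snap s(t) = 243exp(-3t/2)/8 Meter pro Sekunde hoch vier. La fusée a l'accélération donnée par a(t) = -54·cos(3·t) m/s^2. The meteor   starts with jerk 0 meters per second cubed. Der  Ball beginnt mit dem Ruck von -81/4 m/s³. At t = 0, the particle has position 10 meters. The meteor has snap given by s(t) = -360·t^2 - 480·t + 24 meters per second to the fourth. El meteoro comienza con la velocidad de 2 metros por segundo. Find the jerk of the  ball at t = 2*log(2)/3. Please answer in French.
Pour résoudre ceci, nous devons prendre 1 primitive de notre équation du snap s(t) = 243·exp(-3·t/2)/8. En intégrant le snap et en utilisant la condition initiale j(0) = -81/4, nous obtenons j(t) = -81·exp(-3·t/2)/4. De l'équation du jerk j(t) = -81·exp(-3·t/2)/4, nous substituons t = 2*log(2)/3 pour obtenir j = -81/8.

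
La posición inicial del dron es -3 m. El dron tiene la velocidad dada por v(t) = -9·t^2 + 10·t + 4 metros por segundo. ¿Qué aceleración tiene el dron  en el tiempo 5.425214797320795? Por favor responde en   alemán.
Ausgehend von der Geschwindigkeit v(t) = -9·t^2 + 10·t + 4, nehmen wir 1 Ableitung. Die Ableitung von der Geschwindigkeit ergibt die Beschleunigung: a(t) = 10 - 18·t. Wir haben die Beschleunigung a(t) = 10 - 18·t. Durch Einsetzen von t = 5.425214797320795: a(5.425214797320795) = -87.6538663517743.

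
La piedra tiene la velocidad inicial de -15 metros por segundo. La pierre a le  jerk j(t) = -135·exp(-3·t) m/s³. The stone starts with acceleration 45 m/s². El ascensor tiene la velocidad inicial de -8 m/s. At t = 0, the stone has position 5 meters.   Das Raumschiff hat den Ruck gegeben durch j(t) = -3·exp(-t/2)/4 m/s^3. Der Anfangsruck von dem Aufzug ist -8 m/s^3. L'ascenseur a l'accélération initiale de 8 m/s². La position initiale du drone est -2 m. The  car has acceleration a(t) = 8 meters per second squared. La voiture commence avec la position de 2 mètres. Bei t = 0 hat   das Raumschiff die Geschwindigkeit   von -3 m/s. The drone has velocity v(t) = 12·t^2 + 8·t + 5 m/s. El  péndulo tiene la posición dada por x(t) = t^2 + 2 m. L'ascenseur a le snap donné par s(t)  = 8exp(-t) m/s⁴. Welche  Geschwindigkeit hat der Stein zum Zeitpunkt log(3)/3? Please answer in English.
To solve this, we need to take 2 antiderivatives of our jerk equation j(t) = -135·exp(-3·t). Integrating jerk and using the initial condition a(0) = 45, we get a(t) = 45·exp(-3·t). The antiderivative of acceleration, with v(0) = -15, gives velocity: v(t) = -15·exp(-3·t). From the given velocity equation v(t) = -15·exp(-3·t), we substitute t = log(3)/3 to get v = -5.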